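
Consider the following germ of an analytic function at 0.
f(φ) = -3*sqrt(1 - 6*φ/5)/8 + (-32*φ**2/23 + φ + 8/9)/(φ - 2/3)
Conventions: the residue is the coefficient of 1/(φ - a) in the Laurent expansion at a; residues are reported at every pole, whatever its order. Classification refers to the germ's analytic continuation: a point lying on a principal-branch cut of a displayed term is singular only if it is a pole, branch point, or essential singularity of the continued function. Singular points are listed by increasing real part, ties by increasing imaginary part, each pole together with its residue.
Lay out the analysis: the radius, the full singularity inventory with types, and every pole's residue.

Denominator factor (φ - 2/3): pole of order 1 at 2/3, modulus 2/3.
Branch term (-3/8)*sqrt(1 - φ/(5/6)): its argument vanishes at φ = 5/6, a square-root branch point, modulus 5/6.
The radius of convergence is the smallest modulus among the singular points: 2/3.
The branch term is analytic at 2/3 and contributes nothing to the residue; only the rational part matters.
At the order-1 pole 2/3 set g(φ) = (φ - (2/3))*(rational part) = -32*φ**2/23 + φ + 8/9.
Simple pole: residue = g(a) at a = 2/3, which is 194/207.
List the singular points by increasing real part (a conjugate pair: the negative imaginary part first).

Radius of convergence at 0: 2/3.
At 2/3: a pole of order 1; residue 194/207.
At 5/6: an algebraic (square-root) branch point.


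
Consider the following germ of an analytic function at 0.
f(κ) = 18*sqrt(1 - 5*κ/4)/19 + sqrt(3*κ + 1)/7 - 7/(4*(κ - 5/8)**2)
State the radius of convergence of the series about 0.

The radius of convergence is 1/3.

Denominator factor (κ - 5/8)^2: pole of order 2 at 5/8, modulus 5/8.
Branch term (18/19)*sqrt(1 - κ/(4/5)): its argument vanishes at κ = 4/5, a square-root branch point, modulus 4/5.
Branch term (1/7)*sqrt(1 - κ/(-1/3)): its argument vanishes at κ = -1/3, a square-root branch point, modulus 1/3.
The radius of convergence is the smallest modulus among the singular points: 1/3.


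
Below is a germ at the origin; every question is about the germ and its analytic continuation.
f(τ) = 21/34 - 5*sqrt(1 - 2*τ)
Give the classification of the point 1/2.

The term (-5)*sqrt(1 - τ/(1/2)) has argument 1 - 1/2/(1/2) = 0 at 1/2: a square-root (algebraic, two-sheeted) branch point; the remaining terms are analytic or single-valued there.

The point is an algebraic (square-root) branch point.


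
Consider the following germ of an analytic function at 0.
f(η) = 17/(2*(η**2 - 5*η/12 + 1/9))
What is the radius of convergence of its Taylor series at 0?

Denominator factor (η**2 - 5*η/12 + 1/9): discriminant -13/48, complex-conjugate roots (5/24) + ((1/24)*sqrt(39))*i and (5/24) - ((1/24)*sqrt(39))*i; poles of order 1, moduli 1/3 and 1/3.
The radius of convergence is the smallest modulus among the singular points: 1/3.

The radius of convergence is 1/3.


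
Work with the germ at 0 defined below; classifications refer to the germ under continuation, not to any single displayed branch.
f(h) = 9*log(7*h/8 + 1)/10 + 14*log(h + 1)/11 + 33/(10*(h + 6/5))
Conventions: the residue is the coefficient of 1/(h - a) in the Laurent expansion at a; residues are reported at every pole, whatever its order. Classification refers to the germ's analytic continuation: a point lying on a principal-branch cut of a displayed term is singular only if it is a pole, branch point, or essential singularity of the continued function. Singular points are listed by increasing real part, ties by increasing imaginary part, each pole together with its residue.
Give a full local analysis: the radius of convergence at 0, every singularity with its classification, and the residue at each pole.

Radius of convergence at 0: 1.
At -6/5: a pole of order 1; residue 33/10.
At -8/7: a logarithmic branch point.
At -1: a logarithmic branch point.

Denominator factor (h + 6/5): pole of order 1 at -6/5, modulus 6/5.
Branch term (14/11)*log(1 - h/(-1)): its argument vanishes at h = -1, a logarithmic branch point, modulus 1.
Branch term (9/10)*log(1 - h/(-8/7)): its argument vanishes at h = -8/7, a logarithmic branch point, modulus 8/7.
The radius of convergence is the smallest modulus among the singular points: 1.
The branch terms are analytic at -6/5 and contribute nothing to the residue; only the rational part matters.
At the order-1 pole -6/5 set g(h) = (h - (-6/5))*(rational part) = 33/10.
Simple pole: residue = g(a) at a = -6/5, which is 33/10.
List the singular points by increasing real part (a conjugate pair: the negative imaginary part first).


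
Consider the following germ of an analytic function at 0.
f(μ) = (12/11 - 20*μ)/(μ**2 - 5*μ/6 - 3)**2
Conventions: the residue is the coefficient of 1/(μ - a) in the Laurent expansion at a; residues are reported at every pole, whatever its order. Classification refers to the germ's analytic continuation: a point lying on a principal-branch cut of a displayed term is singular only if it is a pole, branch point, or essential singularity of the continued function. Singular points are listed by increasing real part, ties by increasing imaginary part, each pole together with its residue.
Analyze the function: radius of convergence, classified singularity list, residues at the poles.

Radius of convergence at 0: -5/12 + (1/12)*sqrt(457).
At 5/12 - (1/12)*sqrt(457): a pole of order 2; residue -(34416/2297339)*sqrt(457).
At 5/12 + (1/12)*sqrt(457): a pole of order 2; residue (34416/2297339)*sqrt(457).

Denominator factor (μ**2 - 5*μ/6 - 3)^2: discriminant 457/36, real irrational roots 5/12 + (1/12)*sqrt(457) and 5/12 - (1/12)*sqrt(457); poles of order 2, moduli 5/12 + (1/12)*sqrt(457) and -5/12 + (1/12)*sqrt(457).
The radius of convergence is the smallest modulus among the singular points: -5/12 + (1/12)*sqrt(457).
The factor μ**2 - 5*μ/6 - 3 splits as (μ - a)(μ - a') with a = 5/12 - (1/12)*sqrt(457), a' = 5/12 + (1/12)*sqrt(457). At the order-2 pole a set g(μ) = (μ - a)^2*f(μ) = [12/11 - 20*μ] / (μ - a')^2.
Order-2 pole: residue = g'(a); g'(5/12 - (1/12)*sqrt(457)) = -(34416/2297339)*sqrt(457), so the residue is -(34416/2297339)*sqrt(457).
The factor μ**2 - 5*μ/6 - 3 splits as (μ - a)(μ - a') with a = 5/12 + (1/12)*sqrt(457), a' = 5/12 - (1/12)*sqrt(457). At the order-2 pole a set g(μ) = (μ - a)^2*f(μ) = [12/11 - 20*μ] / (μ - a')^2.
Order-2 pole: residue = g'(a); g'(5/12 + (1/12)*sqrt(457)) = (34416/2297339)*sqrt(457), so the residue is (34416/2297339)*sqrt(457).
List the singular points by increasing real part (a conjugate pair: the negative imaginary part first).


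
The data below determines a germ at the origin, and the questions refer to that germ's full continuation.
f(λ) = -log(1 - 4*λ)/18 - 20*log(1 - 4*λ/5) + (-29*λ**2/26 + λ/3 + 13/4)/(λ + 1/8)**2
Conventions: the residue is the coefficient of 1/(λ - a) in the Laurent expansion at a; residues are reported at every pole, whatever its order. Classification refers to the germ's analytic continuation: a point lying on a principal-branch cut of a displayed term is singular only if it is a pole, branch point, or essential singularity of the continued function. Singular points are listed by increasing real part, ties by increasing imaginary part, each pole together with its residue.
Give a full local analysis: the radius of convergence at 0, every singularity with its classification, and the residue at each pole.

Radius of convergence at 0: 1/8.
At -1/8: a pole of order 2; residue 191/312.
At 1/4: a logarithmic branch point.
At 5/4: a logarithmic branch point.

Denominator factor (λ + 1/8)^2: pole of order 2 at -1/8, modulus 1/8.
Branch term (-1/18)*log(1 - λ/(1/4)): its argument vanishes at λ = 1/4, a logarithmic branch point, modulus 1/4.
Branch term (-20)*log(1 - λ/(5/4)): its argument vanishes at λ = 5/4, a logarithmic branch point, modulus 5/4.
The radius of convergence is the smallest modulus among the singular points: 1/8.
The branch terms are analytic at -1/8 and contribute nothing to the residue; only the rational part matters.
At the order-2 pole -1/8 set g(λ) = (λ - (-1/8))^2*(rational part) = -29*λ**2/26 + λ/3 + 13/4.
Order-2 pole: residue = g'(a); g'(-1/8) = 191/312, so the residue is 191/312.
List the singular points by increasing real part (a conjugate pair: the negative imaginary part first).


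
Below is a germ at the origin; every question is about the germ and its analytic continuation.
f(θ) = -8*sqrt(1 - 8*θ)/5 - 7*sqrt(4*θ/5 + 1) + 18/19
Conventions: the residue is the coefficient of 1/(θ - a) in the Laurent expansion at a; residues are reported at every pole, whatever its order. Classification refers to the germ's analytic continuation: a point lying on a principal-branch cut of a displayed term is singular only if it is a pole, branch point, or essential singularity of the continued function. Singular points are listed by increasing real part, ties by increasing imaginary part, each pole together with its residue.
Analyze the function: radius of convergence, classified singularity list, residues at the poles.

Branch term (-8/5)*sqrt(1 - θ/(1/8)): its argument vanishes at θ = 1/8, a square-root branch point, modulus 1/8.
Branch term (-7)*sqrt(1 - θ/(-5/4)): its argument vanishes at θ = -5/4, a square-root branch point, modulus 5/4.
The radius of convergence is the smallest modulus among the singular points: 1/8.
List the singular points by increasing real part (a conjugate pair: the negative imaginary part first).

Radius of convergence at 0: 1/8.
At -5/4: an algebraic (square-root) branch point.
At 1/8: an algebraic (square-root) branch point.


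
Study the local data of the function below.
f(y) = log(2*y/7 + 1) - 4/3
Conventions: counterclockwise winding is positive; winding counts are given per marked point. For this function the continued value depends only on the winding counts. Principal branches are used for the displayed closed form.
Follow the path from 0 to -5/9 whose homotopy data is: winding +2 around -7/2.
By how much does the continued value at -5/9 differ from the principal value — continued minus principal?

Continued minus principal equals (4)*pi*i.

The rational part is single-valued and drops out of the difference; each branch term changes only by its own monodromy.
(1)*log(1 - y/(-7/2)): each positive loop around -7/2 adds 2*pi*i to the log, so winding +2 contributes (1)*(2)*2*pi*i = (4)*pi*i.
Summing the contributions at y = -5/9 gives (4)*pi*i.


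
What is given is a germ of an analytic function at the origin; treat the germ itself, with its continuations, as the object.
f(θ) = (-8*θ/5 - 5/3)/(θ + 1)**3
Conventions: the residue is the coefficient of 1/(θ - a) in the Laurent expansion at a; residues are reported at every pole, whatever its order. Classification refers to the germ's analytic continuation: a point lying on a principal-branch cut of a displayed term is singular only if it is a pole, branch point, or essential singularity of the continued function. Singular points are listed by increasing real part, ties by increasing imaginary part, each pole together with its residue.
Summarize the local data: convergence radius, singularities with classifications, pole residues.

Radius of convergence at 0: 1.
At -1: a pole of order 3; residue 0.

Denominator factor (θ + 1)^3: pole of order 3 at -1, modulus 1.
The radius of convergence is the smallest modulus among the singular points: 1.
At the order-3 pole -1 set g(θ) = (θ - (-1))^3*f(θ) = -8*θ/5 - 5/3.
Order-3 pole: residue = g''(a)/2; g''(-1) = 0, so the residue is 0.


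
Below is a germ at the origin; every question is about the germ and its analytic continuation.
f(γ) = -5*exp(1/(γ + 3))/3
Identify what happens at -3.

The exponent 1/(γ - (-3)) has a pole at -3, so exp(1/(γ - (-3))) takes every nonzero value near it: an essential singularity (not a pole of any order).

The point is an essential singularity.


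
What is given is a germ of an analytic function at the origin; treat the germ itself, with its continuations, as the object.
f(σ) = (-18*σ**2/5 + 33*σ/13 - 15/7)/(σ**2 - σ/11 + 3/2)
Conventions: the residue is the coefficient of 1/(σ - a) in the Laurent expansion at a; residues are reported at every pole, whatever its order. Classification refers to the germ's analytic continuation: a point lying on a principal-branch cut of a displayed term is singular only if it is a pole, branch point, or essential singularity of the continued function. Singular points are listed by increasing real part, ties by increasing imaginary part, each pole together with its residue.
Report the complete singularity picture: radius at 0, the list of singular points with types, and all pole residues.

Radius of convergence at 0: (1/2)*sqrt(6).
At (1/22) - ((5/22)*sqrt(29))*i: a pole of order 1; residue (1581/1430) + ((369711/1451450)*sqrt(29))*i.
At (1/22) + ((5/22)*sqrt(29))*i: a pole of order 1; residue (1581/1430) - ((369711/1451450)*sqrt(29))*i.

Denominator factor (σ**2 - σ/11 + 3/2): discriminant -725/121, complex-conjugate roots (1/22) + ((5/22)*sqrt(29))*i and (1/22) - ((5/22)*sqrt(29))*i; poles of order 1, moduli (1/2)*sqrt(6) and (1/2)*sqrt(6).
The radius of convergence is the smallest modulus among the singular points: (1/2)*sqrt(6).
The factor σ**2 - σ/11 + 3/2 splits as (σ - a)(σ - a') with a = (1/22) - ((5/22)*sqrt(29))*i, a' = (1/22) + ((5/22)*sqrt(29))*i. At the order-1 pole a set g(σ) = (σ - a)*f(σ) = [-18*σ**2/5 + 33*σ/13 - 15/7] / (σ - a').
Simple pole: residue = g(a) at a = (1/22) - ((5/22)*sqrt(29))*i, which is (1581/1430) + ((369711/1451450)*sqrt(29))*i.
The factor σ**2 - σ/11 + 3/2 splits as (σ - a)(σ - a') with a = (1/22) + ((5/22)*sqrt(29))*i, a' = (1/22) - ((5/22)*sqrt(29))*i. At the order-1 pole a set g(σ) = (σ - a)*f(σ) = [-18*σ**2/5 + 33*σ/13 - 15/7] / (σ - a').
Simple pole: residue = g(a) at a = (1/22) + ((5/22)*sqrt(29))*i, which is (1581/1430) - ((369711/1451450)*sqrt(29))*i.
List the singular points by increasing real part (a conjugate pair: the negative imaginary part first).


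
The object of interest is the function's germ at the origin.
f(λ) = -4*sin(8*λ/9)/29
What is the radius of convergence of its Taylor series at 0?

The radius of convergence is infinite.

The factor -sin(8*λ/9) is entire and contributes no finite singular point.
The polynomial part has no poles.
No finite singular points: the Taylor series at 0 converges everywhere.


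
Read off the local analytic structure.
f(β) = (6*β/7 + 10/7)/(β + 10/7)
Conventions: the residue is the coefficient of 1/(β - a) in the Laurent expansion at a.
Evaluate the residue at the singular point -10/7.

The residue is 10/49.

At the order-1 pole -10/7 set g(β) = (β - (-10/7))*f(β) = 6*β/7 + 10/7.
Simple pole: residue = g(a) at a = -10/7, which is 10/49.


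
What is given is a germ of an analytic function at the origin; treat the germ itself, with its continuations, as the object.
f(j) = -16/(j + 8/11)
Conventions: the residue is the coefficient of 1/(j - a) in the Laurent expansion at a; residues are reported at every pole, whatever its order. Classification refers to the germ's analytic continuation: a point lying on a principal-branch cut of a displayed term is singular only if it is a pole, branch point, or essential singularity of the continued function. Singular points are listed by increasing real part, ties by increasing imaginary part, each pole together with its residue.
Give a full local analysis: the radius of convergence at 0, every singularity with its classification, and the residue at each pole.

Denominator factor (j + 8/11): pole of order 1 at -8/11, modulus 8/11.
The radius of convergence is the smallest modulus among the singular points: 8/11.
At the order-1 pole -8/11 set g(j) = (j - (-8/11))*f(j) = -16.
Simple pole: residue = g(a) at a = -8/11, which is -16.

Radius of convergence at 0: 8/11.
At -8/11: a pole of order 1; residue -16.


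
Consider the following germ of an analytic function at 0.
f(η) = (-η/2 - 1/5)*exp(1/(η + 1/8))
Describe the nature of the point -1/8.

The point is an essential singularity.

The exponent 1/(η - (-1/8)) has a pole at -1/8, so exp(1/(η - (-1/8))) takes every nonzero value near it: an essential singularity (not a pole of any order).


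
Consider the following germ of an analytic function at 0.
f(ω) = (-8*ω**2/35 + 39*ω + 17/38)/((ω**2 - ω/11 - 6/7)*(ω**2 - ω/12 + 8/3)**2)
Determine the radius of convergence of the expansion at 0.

The radius of convergence is -1/22 + (1/154)*sqrt(20377).

Denominator factor (ω**2 - ω/12 + 8/3)^2: discriminant -1535/144, complex-conjugate roots (1/24) + ((1/24)*sqrt(1535))*i and (1/24) - ((1/24)*sqrt(1535))*i; poles of order 2, moduli (2/3)*sqrt(6) and (2/3)*sqrt(6).
Denominator factor (ω**2 - ω/11 - 6/7): discriminant 2911/847, real irrational roots 1/22 + (1/154)*sqrt(20377) and 1/22 - (1/154)*sqrt(20377); poles of order 1, moduli 1/22 + (1/154)*sqrt(20377) and -1/22 + (1/154)*sqrt(20377).
The radius of convergence is the smallest modulus among the singular points: -1/22 + (1/154)*sqrt(20377).


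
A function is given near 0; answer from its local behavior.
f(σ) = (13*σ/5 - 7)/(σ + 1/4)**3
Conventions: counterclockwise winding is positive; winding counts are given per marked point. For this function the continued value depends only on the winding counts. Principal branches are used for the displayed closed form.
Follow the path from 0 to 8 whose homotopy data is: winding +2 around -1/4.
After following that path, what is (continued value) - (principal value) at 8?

The function is rational, hence single-valued: continuing it around any pole returns the same value, so the difference is 0.

Continued minus principal equals 0.


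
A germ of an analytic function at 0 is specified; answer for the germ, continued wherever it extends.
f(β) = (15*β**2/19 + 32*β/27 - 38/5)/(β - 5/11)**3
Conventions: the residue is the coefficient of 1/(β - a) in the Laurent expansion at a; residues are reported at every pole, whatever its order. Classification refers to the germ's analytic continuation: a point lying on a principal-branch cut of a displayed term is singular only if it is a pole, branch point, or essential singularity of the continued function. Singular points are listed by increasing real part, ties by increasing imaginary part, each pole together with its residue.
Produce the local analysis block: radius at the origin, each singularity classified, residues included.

Radius of convergence at 0: 5/11.
At 5/11: a pole of order 3; residue 15/19.

Denominator factor (β - 5/11)^3: pole of order 3 at 5/11, modulus 5/11.
The radius of convergence is the smallest modulus among the singular points: 5/11.
At the order-3 pole 5/11 set g(β) = (β - (5/11))^3*f(β) = 15*β**2/19 + 32*β/27 - 38/5.
Order-3 pole: residue = g''(a)/2; g''(5/11) = 30/19, so the residue is 15/19.


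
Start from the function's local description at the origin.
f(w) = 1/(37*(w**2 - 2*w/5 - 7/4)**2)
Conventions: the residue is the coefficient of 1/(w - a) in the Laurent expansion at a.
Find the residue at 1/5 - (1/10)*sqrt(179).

The factor w**2 - 2*w/5 - 7/4 splits as (w - a)(w - a') with a = 1/5 - (1/10)*sqrt(179), a' = 1/5 + (1/10)*sqrt(179). At the order-2 pole a set g(w) = (w - a)^2*f(w) = [1/37] / (w - a')^2.
Order-2 pole: residue = g'(a); g'(1/5 - (1/10)*sqrt(179)) = (250/1185517)*sqrt(179), so the residue is (250/1185517)*sqrt(179).

The residue is (250/1185517)*sqrt(179).


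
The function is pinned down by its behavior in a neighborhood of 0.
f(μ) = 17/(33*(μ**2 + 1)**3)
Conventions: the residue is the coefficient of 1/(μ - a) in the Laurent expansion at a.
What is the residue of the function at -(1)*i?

The factor μ**2 + 1 splits as (μ - a)(μ - a') with a = -(1)*i, a' = (1)*i. At the order-3 pole a set g(μ) = (μ - a)^3*f(μ) = [17/33] / (μ - a')^3.
Order-3 pole: residue = g''(a)/2; g''(-(1)*i) = (17/88)*i, so the residue is (17/176)*i.

The residue is (17/176)*i.


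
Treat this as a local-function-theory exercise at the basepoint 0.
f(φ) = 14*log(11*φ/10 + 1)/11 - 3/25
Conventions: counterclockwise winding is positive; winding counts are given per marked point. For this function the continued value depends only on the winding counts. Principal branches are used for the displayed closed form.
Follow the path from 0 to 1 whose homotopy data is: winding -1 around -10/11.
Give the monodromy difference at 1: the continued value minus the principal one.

The rational part is single-valued and drops out of the difference; each branch term changes only by its own monodromy.
(14/11)*log(1 - φ/(-10/11)): each positive loop around -10/11 adds 2*pi*i to the log, so winding -1 contributes (14/11)*(-1)*2*pi*i = -(28/11)*pi*i.
Summing the contributions at φ = 1 gives -(28/11)*pi*i.

Continued minus principal equals -(28/11)*pi*i.


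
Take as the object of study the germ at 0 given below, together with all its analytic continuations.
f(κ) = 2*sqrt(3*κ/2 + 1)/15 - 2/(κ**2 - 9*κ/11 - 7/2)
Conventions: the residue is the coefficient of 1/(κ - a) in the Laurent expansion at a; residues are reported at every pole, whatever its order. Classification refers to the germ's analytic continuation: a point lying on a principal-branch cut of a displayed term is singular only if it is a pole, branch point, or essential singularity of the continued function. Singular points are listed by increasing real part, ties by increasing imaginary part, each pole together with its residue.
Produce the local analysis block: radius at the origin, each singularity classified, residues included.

Denominator factor (κ**2 - 9*κ/11 - 7/2): discriminant 1775/121, real irrational roots 9/22 + (5/22)*sqrt(71) and 9/22 - (5/22)*sqrt(71); poles of order 1, moduli 9/22 + (5/22)*sqrt(71) and -9/22 + (5/22)*sqrt(71).
Branch term (2/15)*sqrt(1 - κ/(-2/3)): its argument vanishes at κ = -2/3, a square-root branch point, modulus 2/3.
The radius of convergence is the smallest modulus among the singular points: 2/3.
The branch term is analytic at 9/22 - (5/22)*sqrt(71) and contributes nothing to the residue; only the rational part matters.
The factor κ**2 - 9*κ/11 - 7/2 splits as (κ - a)(κ - a') with a = 9/22 - (5/22)*sqrt(71), a' = 9/22 + (5/22)*sqrt(71). At the order-1 pole a set g(κ) = (κ - a)*(rational part) = [-2] / (κ - a').
Simple pole: residue = g(a) at a = 9/22 - (5/22)*sqrt(71), which is (22/355)*sqrt(71).
The branch term is analytic at 9/22 + (5/22)*sqrt(71) and contributes nothing to the residue; only the rational part matters.
The factor κ**2 - 9*κ/11 - 7/2 splits as (κ - a)(κ - a') with a = 9/22 + (5/22)*sqrt(71), a' = 9/22 - (5/22)*sqrt(71). At the order-1 pole a set g(κ) = (κ - a)*(rational part) = [-2] / (κ - a').
Simple pole: residue = g(a) at a = 9/22 + (5/22)*sqrt(71), which is -(22/355)*sqrt(71).
List the singular points by increasing real part (a conjugate pair: the negative imaginary part first).

Radius of convergence at 0: 2/3.
At 9/22 - (5/22)*sqrt(71): a pole of order 1; residue (22/355)*sqrt(71).
At -2/3: an algebraic (square-root) branch point.
At 9/22 + (5/22)*sqrt(71): a pole of order 1; residue -(22/355)*sqrt(71).


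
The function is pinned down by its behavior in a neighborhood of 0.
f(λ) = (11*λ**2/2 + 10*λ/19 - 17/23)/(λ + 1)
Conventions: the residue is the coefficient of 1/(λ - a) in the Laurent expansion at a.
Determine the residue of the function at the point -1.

The residue is 3701/874.

At the order-1 pole -1 set g(λ) = (λ - (-1))*f(λ) = 11*λ**2/2 + 10*λ/19 - 17/23.
Simple pole: residue = g(a) at a = -1, which is 3701/874.


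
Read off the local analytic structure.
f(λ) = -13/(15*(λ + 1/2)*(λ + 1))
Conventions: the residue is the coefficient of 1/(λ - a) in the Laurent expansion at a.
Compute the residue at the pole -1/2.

At the order-1 pole -1/2 set g(λ) = (λ - (-1/2))*f(λ) = -13/(15*(λ + 1)).
Simple pole: residue = g(a) at a = -1/2, which is -26/15.

The residue is -26/15.


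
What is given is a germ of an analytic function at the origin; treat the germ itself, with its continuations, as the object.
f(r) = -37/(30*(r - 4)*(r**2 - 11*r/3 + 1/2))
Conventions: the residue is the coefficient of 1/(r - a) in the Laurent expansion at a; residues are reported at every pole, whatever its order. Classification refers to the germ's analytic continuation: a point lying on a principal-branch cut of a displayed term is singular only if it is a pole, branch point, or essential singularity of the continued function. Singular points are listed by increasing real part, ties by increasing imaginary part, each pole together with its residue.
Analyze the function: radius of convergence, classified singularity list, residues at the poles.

Radius of convergence at 0: 11/6 - (1/6)*sqrt(103).
At 11/6 - (1/6)*sqrt(103): a pole of order 1; residue 37/110 - (481/11330)*sqrt(103).
At 11/6 + (1/6)*sqrt(103): a pole of order 1; residue 37/110 + (481/11330)*sqrt(103).
At 4: a pole of order 1; residue -37/55.

Denominator factor (r - 4): pole of order 1 at 4, modulus 4.
Denominator factor (r**2 - 11*r/3 + 1/2): discriminant 103/9, real irrational roots 11/6 + (1/6)*sqrt(103) and 11/6 - (1/6)*sqrt(103); poles of order 1, moduli 11/6 + (1/6)*sqrt(103) and 11/6 - (1/6)*sqrt(103).
The radius of convergence is the smallest modulus among the singular points: 11/6 - (1/6)*sqrt(103).
The factor r**2 - 11*r/3 + 1/2 splits as (r - a)(r - a') with a = 11/6 - (1/6)*sqrt(103), a' = 11/6 + (1/6)*sqrt(103). At the order-1 pole a set g(r) = (r - a)*f(r) = [-37/(30*(r - 4))] / (r - a').
Simple pole: residue = g(a) at a = 11/6 - (1/6)*sqrt(103), which is 37/110 - (481/11330)*sqrt(103).
The factor r**2 - 11*r/3 + 1/2 splits as (r - a)(r - a') with a = 11/6 + (1/6)*sqrt(103), a' = 11/6 - (1/6)*sqrt(103). At the order-1 pole a set g(r) = (r - a)*f(r) = [-37/(30*(r - 4))] / (r - a').
Simple pole: residue = g(a) at a = 11/6 + (1/6)*sqrt(103), which is 37/110 + (481/11330)*sqrt(103).
At the order-1 pole 4 set g(r) = (r - (4))*f(r) = -37/(30*(r**2 - 11*r/3 + 1/2)).
Simple pole: residue = g(a) at a = 4, which is -37/55.
List the singular points by increasing real part (a conjugate pair: the negative imaginary part first).


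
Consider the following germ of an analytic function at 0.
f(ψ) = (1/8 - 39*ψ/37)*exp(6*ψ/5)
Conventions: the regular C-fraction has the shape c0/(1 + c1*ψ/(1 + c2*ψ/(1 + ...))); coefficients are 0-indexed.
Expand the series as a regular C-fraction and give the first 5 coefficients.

The regular C-fraction coefficients are [1/8, 1338/185, -351987/41255, 13634093/130821835, 84491887301/216172229405].

Taylor coefficients (expand at 0): a_0 = 1/8, a_1 = -669/740, a_2 = -4347/3700, a_3 = -6687/9250, a_4 = -27081/92500.
c0 = a_0 = 1/8. Peel one level at a time: if S = 1 + c*ψ/S' with S'(0) = 1, then c is the ψ-coefficient of S and S' = c*ψ/(S - 1).
S_1 = c0/f = 1 + (1338/185)*ψ + (2111922/34225)*ψ^2 + ...; c1 = 1338/185.
S_2 = c1*ψ/(S_1 - 1) = 1 + (-351987/41255)*ψ + (1105467/1243225)*ψ^2 + ...; c2 = -351987/41255.
S_3 = c2*ψ/(S_2 - 1) = 1 + (13634093/130821835)*ψ + (-14018833319/344152356025)*ψ^2 + ...; c3 = 13634093/130821835.
S_4 = c3*ψ/(S_3 - 1) = 1 + (84491887301/216172229405)*ψ + ...; c4 = 84491887301/216172229405.


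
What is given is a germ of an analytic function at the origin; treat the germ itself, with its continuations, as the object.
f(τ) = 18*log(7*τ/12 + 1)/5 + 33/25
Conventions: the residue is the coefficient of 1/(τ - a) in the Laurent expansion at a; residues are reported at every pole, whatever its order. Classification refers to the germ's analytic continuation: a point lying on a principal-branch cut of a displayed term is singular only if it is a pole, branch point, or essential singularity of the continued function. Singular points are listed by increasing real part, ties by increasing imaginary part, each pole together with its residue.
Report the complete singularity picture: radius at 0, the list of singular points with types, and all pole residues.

Branch term (18/5)*log(1 - τ/(-12/7)): its argument vanishes at τ = -12/7, a logarithmic branch point, modulus 12/7.
The radius of convergence is the smallest modulus among the singular points: 12/7.

Radius of convergence at 0: 12/7.
At -12/7: a logarithmic branch point.


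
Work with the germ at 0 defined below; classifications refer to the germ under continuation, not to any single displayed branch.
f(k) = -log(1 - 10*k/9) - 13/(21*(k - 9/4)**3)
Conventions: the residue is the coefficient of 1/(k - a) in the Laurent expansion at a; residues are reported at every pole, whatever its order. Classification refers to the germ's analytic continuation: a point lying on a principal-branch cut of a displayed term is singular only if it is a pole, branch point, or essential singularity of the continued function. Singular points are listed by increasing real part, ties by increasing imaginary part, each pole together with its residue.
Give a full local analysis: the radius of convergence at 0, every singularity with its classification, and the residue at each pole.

Radius of convergence at 0: 9/10.
At 9/10: a logarithmic branch point.
At 9/4: a pole of order 3; residue 0.

Denominator factor (k - 9/4)^3: pole of order 3 at 9/4, modulus 9/4.
Branch term (-1)*log(1 - k/(9/10)): its argument vanishes at k = 9/10, a logarithmic branch point, modulus 9/10.
The radius of convergence is the smallest modulus among the singular points: 9/10.
The branch term is analytic at 9/4 and contributes nothing to the residue; only the rational part matters.
At the order-3 pole 9/4 set g(k) = (k - (9/4))^3*(rational part) = -13/21.
Order-3 pole: residue = g''(a)/2; g''(9/4) = 0, so the residue is 0.
List the singular points by increasing real part (a conjugate pair: the negative imaginary part first).


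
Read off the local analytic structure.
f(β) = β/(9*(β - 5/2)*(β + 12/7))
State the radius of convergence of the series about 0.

The radius of convergence is 12/7.

Denominator factor (β - 5/2): pole of order 1 at 5/2, modulus 5/2.
Denominator factor (β + 12/7): pole of order 1 at -12/7, modulus 12/7.
The radius of convergence is the smallest modulus among the singular points: 12/7.


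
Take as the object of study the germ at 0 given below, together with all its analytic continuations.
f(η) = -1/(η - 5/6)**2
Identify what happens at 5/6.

The denominator factor η - 5/6 vanishes at 5/6 and appears to the power 2; the numerator there equals -1, nonzero, and no other factor vanishes.
Hence a pole whose order is the multiplicity, 2.

The point is a pole of order 2.


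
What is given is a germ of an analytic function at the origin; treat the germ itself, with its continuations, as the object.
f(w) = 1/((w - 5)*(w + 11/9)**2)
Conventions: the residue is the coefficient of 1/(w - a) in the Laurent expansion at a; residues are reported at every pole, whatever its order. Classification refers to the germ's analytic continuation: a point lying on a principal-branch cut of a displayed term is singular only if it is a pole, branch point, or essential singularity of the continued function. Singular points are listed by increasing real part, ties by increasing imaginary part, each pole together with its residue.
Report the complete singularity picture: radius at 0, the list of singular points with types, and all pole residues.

Radius of convergence at 0: 11/9.
At -11/9: a pole of order 2; residue -81/3136.
At 5: a pole of order 1; residue 81/3136.

Denominator factor (w - 5): pole of order 1 at 5, modulus 5.
Denominator factor (w + 11/9)^2: pole of order 2 at -11/9, modulus 11/9.
The radius of convergence is the smallest modulus among the singular points: 11/9.
At the order-2 pole -11/9 set g(w) = (w - (-11/9))^2*f(w) = 1/(w - 5).
Order-2 pole: residue = g'(a); g'(-11/9) = -81/3136, so the residue is -81/3136.
At the order-1 pole 5 set g(w) = (w - (5))*f(w) = (w + 11/9)**(-2).
Simple pole: residue = g(a) at a = 5, which is 81/3136.
List the singular points by increasing real part (a conjugate pair: the negative imaginary part first).


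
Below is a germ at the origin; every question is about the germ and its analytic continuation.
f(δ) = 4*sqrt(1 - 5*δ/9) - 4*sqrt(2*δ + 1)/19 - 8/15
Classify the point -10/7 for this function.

The point is a regular point.

There is no denominator, hence no pole anywhere.
Branch term sqrt(1 - δ/(-1/2)): argument at -10/7 is -13/7, nonzero, so -10/7 is not its branch point (a point on a principal cut is still regular for the continued germ).
Branch term sqrt(1 - δ/(9/5)): argument at -10/7 is 113/63, nonzero, so -10/7 is not its branch point (a point on a principal cut is still regular for the continued germ).
So the germ continues analytically to -10/7.


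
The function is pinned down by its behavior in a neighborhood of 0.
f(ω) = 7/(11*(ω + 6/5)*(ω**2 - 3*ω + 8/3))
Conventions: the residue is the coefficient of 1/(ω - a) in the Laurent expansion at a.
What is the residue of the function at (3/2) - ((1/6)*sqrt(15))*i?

The factor ω**2 - 3*ω + 8/3 splits as (ω - a)(ω - a') with a = (3/2) - ((1/6)*sqrt(15))*i, a' = (3/2) + ((1/6)*sqrt(15))*i. At the order-1 pole a set g(ω) = (ω - a)*f(ω) = [7/(11*(ω + 6/5))] / (ω - a').
Simple pole: residue = g(a) at a = (3/2) - ((1/6)*sqrt(15))*i, which is (-525/12716) + ((567/12716)*sqrt(15))*i.

The residue is (-525/12716) + ((567/12716)*sqrt(15))*i.


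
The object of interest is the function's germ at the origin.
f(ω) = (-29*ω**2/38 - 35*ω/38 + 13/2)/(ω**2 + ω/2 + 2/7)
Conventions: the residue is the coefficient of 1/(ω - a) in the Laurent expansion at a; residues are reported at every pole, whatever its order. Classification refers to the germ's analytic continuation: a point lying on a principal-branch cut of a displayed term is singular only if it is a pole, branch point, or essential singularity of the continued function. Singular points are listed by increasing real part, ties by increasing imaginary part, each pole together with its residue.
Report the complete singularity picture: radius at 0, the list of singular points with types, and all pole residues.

Radius of convergence at 0: (1/7)*sqrt(14).
At (-1/4) - ((5/28)*sqrt(7))*i: a pole of order 1; residue (-41/152) + ((14583/5320)*sqrt(7))*i.
At (-1/4) + ((5/28)*sqrt(7))*i: a pole of order 1; residue (-41/152) - ((14583/5320)*sqrt(7))*i.

Denominator factor (ω**2 + ω/2 + 2/7): discriminant -25/28, complex-conjugate roots (-1/4) + ((5/28)*sqrt(7))*i and (-1/4) - ((5/28)*sqrt(7))*i; poles of order 1, moduli (1/7)*sqrt(14) and (1/7)*sqrt(14).
The radius of convergence is the smallest modulus among the singular points: (1/7)*sqrt(14).
The factor ω**2 + ω/2 + 2/7 splits as (ω - a)(ω - a') with a = (-1/4) - ((5/28)*sqrt(7))*i, a' = (-1/4) + ((5/28)*sqrt(7))*i. At the order-1 pole a set g(ω) = (ω - a)*f(ω) = [-29*ω**2/38 - 35*ω/38 + 13/2] / (ω - a').
Simple pole: residue = g(a) at a = (-1/4) - ((5/28)*sqrt(7))*i, which is (-41/152) + ((14583/5320)*sqrt(7))*i.
The factor ω**2 + ω/2 + 2/7 splits as (ω - a)(ω - a') with a = (-1/4) + ((5/28)*sqrt(7))*i, a' = (-1/4) - ((5/28)*sqrt(7))*i. At the order-1 pole a set g(ω) = (ω - a)*f(ω) = [-29*ω**2/38 - 35*ω/38 + 13/2] / (ω - a').
Simple pole: residue = g(a) at a = (-1/4) + ((5/28)*sqrt(7))*i, which is (-41/152) - ((14583/5320)*sqrt(7))*i.
List the singular points by increasing real part (a conjugate pair: the negative imaginary part first).


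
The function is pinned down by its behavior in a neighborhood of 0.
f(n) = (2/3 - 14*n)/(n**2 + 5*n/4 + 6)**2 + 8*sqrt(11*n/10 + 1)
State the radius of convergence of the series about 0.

Denominator factor (n**2 + 5*n/4 + 6)^2: discriminant -359/16, complex-conjugate roots (-5/8) + ((1/8)*sqrt(359))*i and (-5/8) - ((1/8)*sqrt(359))*i; poles of order 2, moduli sqrt(6) and sqrt(6).
Branch term (8)*sqrt(1 - n/(-10/11)): its argument vanishes at n = -10/11, a square-root branch point, modulus 10/11.
The radius of convergence is the smallest modulus among the singular points: 10/11.

The radius of convergence is 10/11.


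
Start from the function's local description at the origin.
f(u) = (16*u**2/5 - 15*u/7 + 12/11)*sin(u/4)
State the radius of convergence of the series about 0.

The factor sin(u/4) is entire and contributes no finite singular point.
The polynomial part has no poles.
No finite singular points: the Taylor series at 0 converges everywhere.

The radius of convergence is infinite.


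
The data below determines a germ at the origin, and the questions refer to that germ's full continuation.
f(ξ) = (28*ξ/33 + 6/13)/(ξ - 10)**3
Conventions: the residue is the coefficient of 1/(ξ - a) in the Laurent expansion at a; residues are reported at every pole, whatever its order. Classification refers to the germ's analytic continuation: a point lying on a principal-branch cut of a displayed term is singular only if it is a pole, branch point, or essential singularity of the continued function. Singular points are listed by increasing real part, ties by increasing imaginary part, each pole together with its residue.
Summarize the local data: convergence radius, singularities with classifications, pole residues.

Denominator factor (ξ - 10)^3: pole of order 3 at 10, modulus 10.
The radius of convergence is the smallest modulus among the singular points: 10.
At the order-3 pole 10 set g(ξ) = (ξ - (10))^3*f(ξ) = 28*ξ/33 + 6/13.
Order-3 pole: residue = g''(a)/2; g''(10) = 0, so the residue is 0.

Radius of convergence at 0: 10.
At 10: a pole of order 3; residue 0.


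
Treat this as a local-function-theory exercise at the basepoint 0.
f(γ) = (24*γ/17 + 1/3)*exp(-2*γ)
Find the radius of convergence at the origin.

The factor exp(-2*γ) is entire and contributes no finite singular point.
The polynomial part has no poles.
No finite singular points: the Taylor series at 0 converges everywhere.

The radius of convergence is infinite.


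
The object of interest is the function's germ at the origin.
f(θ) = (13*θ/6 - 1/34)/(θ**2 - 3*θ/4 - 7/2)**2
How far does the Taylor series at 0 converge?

Denominator factor (θ**2 - 3*θ/4 - 7/2)^2: discriminant 233/16, real irrational roots 3/8 + (1/8)*sqrt(233) and 3/8 - (1/8)*sqrt(233); poles of order 2, moduli 3/8 + (1/8)*sqrt(233) and -3/8 + (1/8)*sqrt(233).
The radius of convergence is the smallest modulus among the singular points: -3/8 + (1/8)*sqrt(233).

The radius of convergence is -3/8 + (1/8)*sqrt(233).


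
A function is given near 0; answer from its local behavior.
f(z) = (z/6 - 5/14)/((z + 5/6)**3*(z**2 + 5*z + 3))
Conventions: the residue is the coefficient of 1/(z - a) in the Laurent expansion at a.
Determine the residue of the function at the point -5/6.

The residue is 1790820/34391.

At the order-3 pole -5/6 set g(z) = (z - (-5/6))^3*f(z) = (z/6 - 5/14)/(z**2 + 5*z + 3).
Order-3 pole: residue = g''(a)/2; g''(-5/6) = 3581640/34391, so the residue is 1790820/34391.


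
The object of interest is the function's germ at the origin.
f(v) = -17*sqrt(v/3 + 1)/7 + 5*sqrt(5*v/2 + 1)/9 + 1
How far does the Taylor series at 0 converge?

Branch term (-17/7)*sqrt(1 - v/(-3)): its argument vanishes at v = -3, a square-root branch point, modulus 3.
Branch term (5/9)*sqrt(1 - v/(-2/5)): its argument vanishes at v = -2/5, a square-root branch point, modulus 2/5.
The radius of convergence is the smallest modulus among the singular points: 2/5.

The radius of convergence is 2/5.


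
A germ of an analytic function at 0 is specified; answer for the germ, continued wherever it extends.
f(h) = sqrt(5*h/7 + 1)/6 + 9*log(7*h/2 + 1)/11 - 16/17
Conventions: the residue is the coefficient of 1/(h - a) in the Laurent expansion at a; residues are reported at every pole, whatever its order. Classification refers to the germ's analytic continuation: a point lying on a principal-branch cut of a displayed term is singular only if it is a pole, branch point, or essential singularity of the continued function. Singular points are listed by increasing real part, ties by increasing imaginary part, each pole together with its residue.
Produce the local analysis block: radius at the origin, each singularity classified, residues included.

Branch term (9/11)*log(1 - h/(-2/7)): its argument vanishes at h = -2/7, a logarithmic branch point, modulus 2/7.
Branch term (1/6)*sqrt(1 - h/(-7/5)): its argument vanishes at h = -7/5, a square-root branch point, modulus 7/5.
The radius of convergence is the smallest modulus among the singular points: 2/7.
List the singular points by increasing real part (a conjugate pair: the negative imaginary part first).

Radius of convergence at 0: 2/7.
At -7/5: an algebraic (square-root) branch point.
At -2/7: a logarithmic branch point.
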